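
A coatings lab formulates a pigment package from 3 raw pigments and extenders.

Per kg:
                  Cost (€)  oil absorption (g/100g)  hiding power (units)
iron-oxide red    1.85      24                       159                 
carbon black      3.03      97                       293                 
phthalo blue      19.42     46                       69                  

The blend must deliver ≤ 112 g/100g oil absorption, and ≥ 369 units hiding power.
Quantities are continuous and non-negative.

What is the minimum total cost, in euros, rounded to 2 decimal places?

€3.89

Let x1 = kg of iron-oxide red, x2 = kg of carbon black, x3 = kg of phthalo blue.
min 1.85x1 + 3.03x2 + 19.42x3 s.t.:
  24x1 + 97x2 + 46x3 ≤ 112   (oil absorption)
  159x1 + 293x2 + 69x3 ≥ 369   (hiding power)
  x1, x2, x3 ≥ 0.
At the optimum only iron-oxide red, carbon black are positive (phthalo blue = 0). There the oil absorption and hiding power constraints are tight.
That vertex is x1 = 0.3548, x2 = 1.067.
Hence cost = 1.85·0.3548 + 3.03·1.067 = €3.8894.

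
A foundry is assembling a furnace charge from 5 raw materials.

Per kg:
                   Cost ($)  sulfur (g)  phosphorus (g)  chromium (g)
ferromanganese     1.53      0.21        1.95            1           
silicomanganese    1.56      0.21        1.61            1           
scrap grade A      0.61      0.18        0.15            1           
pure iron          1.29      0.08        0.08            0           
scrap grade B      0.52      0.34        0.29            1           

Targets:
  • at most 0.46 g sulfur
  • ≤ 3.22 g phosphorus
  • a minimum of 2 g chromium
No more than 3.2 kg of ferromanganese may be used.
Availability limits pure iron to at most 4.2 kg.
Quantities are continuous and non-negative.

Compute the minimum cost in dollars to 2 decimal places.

Let x1 = kg of ferromanganese, x2 = kg of silicomanganese, x3 = kg of scrap grade A, x4 = kg of pure iron, x5 = kg of scrap grade B.
min 1.53x1 + 1.56x2 + 0.61x3 + 1.29x4 + 0.52x5 s.t.:
  0.21x1 + 0.21x2 + 0.18x3 + 0.08x4 + 0.34x5 ≤ 0.46   (sulfur)
  1.95x1 + 1.61x2 + 0.15x3 + 0.08x4 + 0.29x5 ≤ 3.22   (phosphorus)
  1x1 + 1x2 + 1x3 + 1x5 ≥ 2   (chromium)
  x1 ≤ 3.2
  x4 ≤ 4.2
  x1, x2, x3, x4, x5 ≥ 0.
The minimum-cost mix takes nothing from ferromanganese, silicomanganese, pure iron — only scrap grade A, scrap grade B. The sulfur and chromium requirements are met with equality.
Solving gives x3 = 1.375, x5 = 0.625.
Cost = 0.61·1.375 + 0.52·0.625 = 1.1638.

$1.16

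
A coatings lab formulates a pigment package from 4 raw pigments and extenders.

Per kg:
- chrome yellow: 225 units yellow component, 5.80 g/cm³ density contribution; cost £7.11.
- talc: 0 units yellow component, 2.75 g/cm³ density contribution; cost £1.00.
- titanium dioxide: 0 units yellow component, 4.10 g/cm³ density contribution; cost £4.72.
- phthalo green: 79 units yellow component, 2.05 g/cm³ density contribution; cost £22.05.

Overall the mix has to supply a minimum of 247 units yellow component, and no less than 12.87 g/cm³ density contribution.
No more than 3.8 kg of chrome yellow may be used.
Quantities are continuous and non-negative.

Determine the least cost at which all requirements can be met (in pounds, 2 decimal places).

£10.17

This is a linear program. Let x1 = kg of chrome yellow, x2 = kg of talc, x3 = kg of titanium dioxide, x4 = kg of phthalo green.
Minimize 7.11x1 + 1x2 + 4.72x3 + 22.05x4 with:
  225x1 + 79x4 ≥ 247   (yellow component)
  5.8x1 + 2.75x2 + 4.1x3 + 2.05x4 ≥ 12.87   (density contribution)
  x1 ≤ 3.8
  x1, x2, x3, x4 ≥ 0.
The minimum-cost mix takes nothing from titanium dioxide, phthalo green — only chrome yellow, talc. Binding constraints: yellow component and density contribution.
So chrome yellow = 1.098 kg, talc = 2.365 kg.
Hence cost = 7.11·1.098 + 1·2.365 = £10.1718.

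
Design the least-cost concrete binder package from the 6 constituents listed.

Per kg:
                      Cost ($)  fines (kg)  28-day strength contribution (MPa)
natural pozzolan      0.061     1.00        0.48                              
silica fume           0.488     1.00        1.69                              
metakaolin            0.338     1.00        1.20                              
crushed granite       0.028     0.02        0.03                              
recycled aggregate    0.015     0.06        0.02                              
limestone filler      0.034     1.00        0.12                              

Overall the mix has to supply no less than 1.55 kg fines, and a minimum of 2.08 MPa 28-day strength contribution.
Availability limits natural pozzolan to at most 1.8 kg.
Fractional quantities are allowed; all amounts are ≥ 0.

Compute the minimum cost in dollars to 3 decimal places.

Treat it as an LP. Let x1 = kg of natural pozzolan, x2 = kg of silica fume, x3 = kg of metakaolin, x4 = kg of crushed granite, x5 = kg of recycled aggregate, x6 = kg of limestone filler.
Minimize 0.061x1 + 0.488x2 + 0.338x3 + 0.028x4 + 0.015x5 + 0.034x6 with:
  1x1 + 1x2 + 1x3 + 0.02x4 + 0.06x5 + 1x6 ≥ 1.55   (fines)
  0.48x1 + 1.69x2 + 1.2x3 + 0.03x4 + 0.02x5 + 0.12x6 ≥ 2.08   (28-day strength contribution)
  x1 ≤ 1.8
  x1, x2, x3, x4, x5, x6 ≥ 0.
The optimal basis is {natural pozzolan, metakaolin}; silica fume, crushed granite, recycled aggregate, limestone filler drop out. Binding constraints: 28-day strength contribution and the natural pozzolan cap.
So natural pozzolan = 1.8 kg, metakaolin = 1.013 kg.
Total cost: 0.061·1.8 + 0.338·1.013 = 0.45219.

$0.452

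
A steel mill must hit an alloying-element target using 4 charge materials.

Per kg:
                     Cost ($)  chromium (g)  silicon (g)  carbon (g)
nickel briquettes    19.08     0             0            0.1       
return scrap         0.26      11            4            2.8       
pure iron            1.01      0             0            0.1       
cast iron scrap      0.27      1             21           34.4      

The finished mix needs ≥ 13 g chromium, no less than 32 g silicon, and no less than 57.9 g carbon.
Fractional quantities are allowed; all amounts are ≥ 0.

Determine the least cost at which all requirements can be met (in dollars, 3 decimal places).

Treat it as an LP. Let x1 = kg of nickel briquettes, x2 = kg of return scrap, x3 = kg of pure iron, x4 = kg of cast iron scrap.
Minimise 19.08x1 + 0.26x2 + 1.01x3 + 0.27x4 subject to:
  11x2 + 1x4 ≥ 13   (chromium)
  4x2 + 21x4 ≥ 32   (silicon)
  0.1x1 + 2.8x2 + 0.1x3 + 34.4x4 ≥ 57.9   (carbon)
  x1, x2, x3, x4 ≥ 0.
The optimal basis is {return scrap, cast iron scrap}; nickel briquettes, pure iron drop out. Binding constraints: chromium and carbon.
Solving gives x2 = 1.036, x4 = 1.599.
Total cost: 0.26·1.036 + 0.27·1.599 = 0.70109.

$0.701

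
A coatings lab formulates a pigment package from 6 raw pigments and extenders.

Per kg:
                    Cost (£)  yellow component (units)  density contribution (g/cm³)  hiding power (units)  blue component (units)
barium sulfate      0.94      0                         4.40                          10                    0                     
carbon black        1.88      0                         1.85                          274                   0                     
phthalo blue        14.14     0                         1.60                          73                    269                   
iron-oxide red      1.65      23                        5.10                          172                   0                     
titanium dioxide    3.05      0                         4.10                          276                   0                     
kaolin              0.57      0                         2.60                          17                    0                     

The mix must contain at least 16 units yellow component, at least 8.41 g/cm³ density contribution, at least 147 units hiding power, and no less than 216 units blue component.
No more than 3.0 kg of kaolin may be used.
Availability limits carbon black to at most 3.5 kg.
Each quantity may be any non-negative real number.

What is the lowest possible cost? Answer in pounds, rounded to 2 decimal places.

£13.27

Let x1 = kg of barium sulfate, x2 = kg of carbon black, x3 = kg of phthalo blue, x4 = kg of iron-oxide red, x5 = kg of titanium dioxide, x6 = kg of kaolin.
min 0.94x1 + 1.88x2 + 14.14x3 + 1.65x4 + 3.05x5 + 0.57x6 with:
  23x4 ≥ 16   (yellow component)
  4.4x1 + 1.85x2 + 1.6x3 + 5.1x4 + 4.1x5 + 2.6x6 ≥ 8.41   (density contribution)
  10x1 + 274x2 + 73x3 + 172x4 + 276x5 + 17x6 ≥ 147   (hiding power)
  269x3 ≥ 216   (blue component)
  x6 ≤ 3
  x2 ≤ 3.5
  x1, x2, x3, x4, x5, x6 ≥ 0.
The optimal basis is {barium sulfate, phthalo blue, iron-oxide red}; carbon black, titanium dioxide, kaolin drop out. Binding constraints: yellow component, density contribution, blue component.
That vertex is x1 = 0.813, x3 = 0.803, x4 = 0.6957.
Cost = 0.94·0.813 + 14.14·0.803 + 1.65·0.6957 = 13.2665.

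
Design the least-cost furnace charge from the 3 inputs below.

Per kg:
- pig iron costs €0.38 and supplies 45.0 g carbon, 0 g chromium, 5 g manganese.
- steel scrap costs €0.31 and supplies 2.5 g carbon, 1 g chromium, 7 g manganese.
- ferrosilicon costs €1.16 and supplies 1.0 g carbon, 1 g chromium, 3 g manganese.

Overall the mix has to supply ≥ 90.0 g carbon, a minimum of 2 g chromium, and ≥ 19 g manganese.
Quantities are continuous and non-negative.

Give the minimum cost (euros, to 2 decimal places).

€1.34

Treat it as an LP. Let x1 = kg of pig iron, x2 = kg of steel scrap, x3 = kg of ferrosilicon.
Minimise 0.38x1 + 0.31x2 + 1.16x3 with:
  45x1 + 2.5x2 + 1x3 ≥ 90   (carbon)
  1x2 + 1x3 ≥ 2   (chromium)
  5x1 + 7x2 + 3x3 ≥ 19   (manganese)
  x1, x2, x3 ≥ 0.
The minimum-cost mix takes nothing from ferrosilicon — only pig iron, steel scrap. The carbon and chromium requirements are met with equality.
That vertex is x1 = 1.889, x2 = 2.
Cost = 0.38·1.889 + 0.31·2 = 1.3378.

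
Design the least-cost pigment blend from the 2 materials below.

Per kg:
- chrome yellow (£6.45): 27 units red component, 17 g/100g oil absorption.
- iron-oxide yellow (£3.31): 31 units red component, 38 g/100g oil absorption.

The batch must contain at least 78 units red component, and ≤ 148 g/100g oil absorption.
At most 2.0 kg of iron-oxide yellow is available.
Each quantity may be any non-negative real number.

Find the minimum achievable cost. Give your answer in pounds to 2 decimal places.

£10.44

Let x1 = kg of chrome yellow, x2 = kg of iron-oxide yellow.
min 6.45x1 + 3.31x2 s.t.:
  27x1 + 31x2 ≥ 78   (red component)
  17x1 + 38x2 ≤ 148   (oil absorption)
  x2 ≤ 2
  x1, x2 ≥ 0.
Both inputs are positive at the optimum. The red component and the iron-oxide yellow cap requirements are met with equality.
So chrome yellow = 0.5926 kg, iron-oxide yellow = 2 kg.
Cost = 6.45·0.5926 + 3.31·2 = 10.4423.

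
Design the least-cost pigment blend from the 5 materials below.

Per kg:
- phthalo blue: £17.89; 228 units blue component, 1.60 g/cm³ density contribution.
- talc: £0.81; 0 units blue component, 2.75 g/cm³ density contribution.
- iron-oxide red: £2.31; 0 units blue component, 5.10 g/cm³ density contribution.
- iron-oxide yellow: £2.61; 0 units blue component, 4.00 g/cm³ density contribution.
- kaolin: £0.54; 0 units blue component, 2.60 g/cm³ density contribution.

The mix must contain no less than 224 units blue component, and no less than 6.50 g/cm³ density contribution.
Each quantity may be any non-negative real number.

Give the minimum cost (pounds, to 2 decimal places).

£18.60

Treat it as an LP. Let x1 = kg of phthalo blue, x2 = kg of talc, x3 = kg of iron-oxide red, x4 = kg of iron-oxide yellow, x5 = kg of kaolin.
Minimize 17.89x1 + 0.81x2 + 2.31x3 + 2.61x4 + 0.54x5 with:
  228x1 ≥ 224   (blue component)
  1.6x1 + 2.75x2 + 5.1x3 + 4x4 + 2.6x5 ≥ 6.5   (density contribution)
  x1, x2, x3, x4, x5 ≥ 0.
The cheapest feasible vertex uses only phthalo blue, kaolin; talc, iron-oxide red, iron-oxide yellow are not used. There the blue component and density contribution constraints are tight.
Solving gives x1 = 0.9825, x5 = 1.895.
Total cost: 17.89·0.9825 + 0.54·1.895 = 18.6002.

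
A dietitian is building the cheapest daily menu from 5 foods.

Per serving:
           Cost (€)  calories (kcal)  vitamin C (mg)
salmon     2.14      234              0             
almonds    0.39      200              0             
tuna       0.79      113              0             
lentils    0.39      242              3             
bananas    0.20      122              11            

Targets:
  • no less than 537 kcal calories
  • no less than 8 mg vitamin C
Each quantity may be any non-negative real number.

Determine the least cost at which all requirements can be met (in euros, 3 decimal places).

€0.866

This is a linear program. Let x1 = servings of salmon, x2 = servings of almonds, x3 = servings of tuna, x4 = servings of lentils, x5 = servings of bananas.
Minimize 2.14x1 + 0.39x2 + 0.79x3 + 0.39x4 + 0.2x5 with:
  234x1 + 200x2 + 113x3 + 242x4 + 122x5 ≥ 537   (calories)
  3x4 + 11x5 ≥ 8   (vitamin C)
  x1, x2, x3, x4, x5 ≥ 0.
The optimal basis is {lentils, bananas}; salmon, almonds, tuna drop out. There the calories and vitamin C constraints are tight.
Solving gives x4 = 2.148, x5 = 0.1416.
Total cost: 0.39·2.148 + 0.2·0.1416 = 0.86604.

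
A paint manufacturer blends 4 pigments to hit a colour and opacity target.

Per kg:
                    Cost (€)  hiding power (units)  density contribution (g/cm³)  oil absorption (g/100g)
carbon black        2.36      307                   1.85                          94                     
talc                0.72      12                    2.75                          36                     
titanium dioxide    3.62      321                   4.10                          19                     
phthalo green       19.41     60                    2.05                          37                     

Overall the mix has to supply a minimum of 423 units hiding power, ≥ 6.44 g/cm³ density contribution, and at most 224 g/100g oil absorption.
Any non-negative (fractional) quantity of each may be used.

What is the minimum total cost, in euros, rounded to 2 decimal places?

Let x1 = kg of carbon black, x2 = kg of talc, x3 = kg of titanium dioxide, x4 = kg of phthalo green.
Minimise 2.36x1 + 0.72x2 + 3.62x3 + 19.41x4 subject to:
  307x1 + 12x2 + 321x3 + 60x4 ≥ 423   (hiding power)
  1.85x1 + 2.75x2 + 4.1x3 + 2.05x4 ≥ 6.44   (density contribution)
  94x1 + 36x2 + 19x3 + 37x4 ≤ 224   (oil absorption)
  x1, x2, x3, x4 ≥ 0.
The minimum-cost mix takes nothing from titanium dioxide, phthalo green — only carbon black, talc. There the hiding power and density contribution constraints are tight.
So carbon black = 1.321 kg, talc = 1.453 kg.
Total cost: 2.36·1.321 + 0.72·1.453 = 4.1637.

€4.16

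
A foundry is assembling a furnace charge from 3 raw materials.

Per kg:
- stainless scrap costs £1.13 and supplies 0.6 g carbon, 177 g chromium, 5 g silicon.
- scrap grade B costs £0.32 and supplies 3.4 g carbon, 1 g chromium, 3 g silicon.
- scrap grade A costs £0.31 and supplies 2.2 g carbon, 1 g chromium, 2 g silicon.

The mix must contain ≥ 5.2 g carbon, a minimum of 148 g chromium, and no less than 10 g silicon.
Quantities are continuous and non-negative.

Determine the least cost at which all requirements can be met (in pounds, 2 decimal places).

This is a linear program. Let x1 = kg of stainless scrap, x2 = kg of scrap grade B, x3 = kg of scrap grade A.
Minimize 1.13x1 + 0.32x2 + 0.31x3 subject to:
  0.6x1 + 3.4x2 + 2.2x3 ≥ 5.2   (carbon)
  177x1 + 1x2 + 1x3 ≥ 148   (chromium)
  5x1 + 3x2 + 2x3 ≥ 10   (silicon)
  x1, x2, x3 ≥ 0.
The minimum-cost mix takes nothing from scrap grade A — only stainless scrap, scrap grade B. There the chromium and silicon constraints are tight.
So stainless scrap = 0.8251 kg, scrap grade B = 1.958 kg.
Cost = 1.13·0.8251 + 0.32·1.958 = 1.5589.

£1.56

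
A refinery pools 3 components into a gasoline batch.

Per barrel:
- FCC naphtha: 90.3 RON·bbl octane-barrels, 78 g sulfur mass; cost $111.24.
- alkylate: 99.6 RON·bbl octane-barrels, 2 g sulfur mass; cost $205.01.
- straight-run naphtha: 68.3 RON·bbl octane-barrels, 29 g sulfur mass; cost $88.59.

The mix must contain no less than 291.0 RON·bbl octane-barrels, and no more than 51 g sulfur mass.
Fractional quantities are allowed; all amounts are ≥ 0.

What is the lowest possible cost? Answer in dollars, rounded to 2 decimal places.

$513.99

Set it up as a linear program. Let x1 = barrels of FCC naphtha, x2 = barrels of alkylate, x3 = barrels of straight-run naphtha.
Minimize 111.24x1 + 205.01x2 + 88.59x3 with:
  90.3x1 + 99.6x2 + 68.3x3 ≥ 291   (octane-barrels)
  78x1 + 2x2 + 29x3 ≤ 51   (sulfur mass)
  x1, x2, x3 ≥ 0.
The minimum-cost mix takes nothing from FCC naphtha — only alkylate, straight-run naphtha. There the octane-barrels and sulfur mass constraints are tight.
So alkylate = 1.8009 barrels, straight-run naphtha = 1.6344 barrels.
Objective = 205.01·1.8009 + 88.59·1.6344 = 513.9940.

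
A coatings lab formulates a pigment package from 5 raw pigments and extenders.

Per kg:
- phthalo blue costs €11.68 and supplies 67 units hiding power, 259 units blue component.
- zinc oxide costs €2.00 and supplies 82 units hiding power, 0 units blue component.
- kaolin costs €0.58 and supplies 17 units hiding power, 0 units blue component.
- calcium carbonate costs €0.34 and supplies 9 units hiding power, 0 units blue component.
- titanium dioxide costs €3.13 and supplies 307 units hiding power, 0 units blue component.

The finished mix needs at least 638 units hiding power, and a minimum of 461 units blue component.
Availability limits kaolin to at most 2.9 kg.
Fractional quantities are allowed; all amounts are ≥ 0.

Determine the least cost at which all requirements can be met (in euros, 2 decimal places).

Treat it as an LP. Let x1 = kg of phthalo blue, x2 = kg of zinc oxide, x3 = kg of kaolin, x4 = kg of calcium carbonate, x5 = kg of titanium dioxide.
Minimize 11.68x1 + 2x2 + 0.58x3 + 0.34x4 + 3.13x5 subject to:
  67x1 + 82x2 + 17x3 + 9x4 + 307x5 ≥ 638   (hiding power)
  259x1 ≥ 461   (blue component)
  x3 ≤ 2.9
  x1, x2, x3, x4, x5 ≥ 0.
At the optimum only phthalo blue, titanium dioxide are positive (zinc oxide, kaolin, calcium carbonate = 0). Binding constraints: hiding power and blue component.
Solving gives x1 = 1.78, x5 = 1.69.
Hence cost = 11.68·1.78 + 3.13·1.69 = €26.0801.

€26.08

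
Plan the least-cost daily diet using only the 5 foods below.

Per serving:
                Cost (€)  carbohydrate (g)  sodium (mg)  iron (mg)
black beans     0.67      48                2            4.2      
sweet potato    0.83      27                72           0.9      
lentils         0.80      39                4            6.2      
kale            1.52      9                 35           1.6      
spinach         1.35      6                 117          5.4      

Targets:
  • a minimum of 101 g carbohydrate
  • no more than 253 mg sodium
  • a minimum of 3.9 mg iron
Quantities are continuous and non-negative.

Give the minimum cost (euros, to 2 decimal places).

This is a linear program. Let x1 = servings of black beans, x2 = servings of sweet potato, x3 = servings of lentils, x4 = servings of kale, x5 = servings of spinach.
min 0.67x1 + 0.83x2 + 0.8x3 + 1.52x4 + 1.35x5 s.t.:
  48x1 + 27x2 + 39x3 + 9x4 + 6x5 ≥ 101   (carbohydrate)
  2x1 + 72x2 + 4x3 + 35x4 + 117x5 ≤ 253   (sodium)
  4.2x1 + 0.9x2 + 6.2x3 + 1.6x4 + 5.4x5 ≥ 3.9   (iron)
  x1, x2, x3, x4, x5 ≥ 0.
At the optimum only black beans is positive (sweet potato, lentils, kale, spinach = 0). Binding constraint: carbohydrate.
So black beans = 2.104 servings.
Cost = 0.67·2.104 = 1.4097.

€1.41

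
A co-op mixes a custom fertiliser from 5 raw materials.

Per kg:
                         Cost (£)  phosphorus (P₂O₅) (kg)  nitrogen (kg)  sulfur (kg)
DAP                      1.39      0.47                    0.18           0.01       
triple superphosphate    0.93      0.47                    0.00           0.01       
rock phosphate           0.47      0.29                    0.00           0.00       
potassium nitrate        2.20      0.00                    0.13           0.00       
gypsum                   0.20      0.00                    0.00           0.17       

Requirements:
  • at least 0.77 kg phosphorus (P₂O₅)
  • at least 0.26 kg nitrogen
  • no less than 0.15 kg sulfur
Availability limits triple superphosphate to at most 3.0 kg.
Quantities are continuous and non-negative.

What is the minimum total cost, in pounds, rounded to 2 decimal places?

£2.31

This is a linear program. Let x1 = kg of DAP, x2 = kg of triple superphosphate, x3 = kg of rock phosphate, x4 = kg of potassium nitrate, x5 = kg of gypsum.
Minimize 1.39x1 + 0.93x2 + 0.47x3 + 2.2x4 + 0.2x5 with:
  0.47x1 + 0.47x2 + 0.29x3 ≥ 0.77   (phosphorus (P₂O₅))
  0.18x1 + 0.13x4 ≥ 0.26   (nitrogen)
  0.01x1 + 0.01x2 + 0.17x5 ≥ 0.15   (sulfur)
  x2 ≤ 3
  x1, x2, x3, x4, x5 ≥ 0.
At the optimum only DAP, rock phosphate, gypsum are positive (triple superphosphate, potassium nitrate = 0). The phosphorus (P₂O₅), nitrogen, sulfur requirements are met with equality.
Solving gives x1 = 1.444, x3 = 0.3142, x5 = 0.7974.
Cost = 1.39·1.444 + 0.47·0.3142 + 0.2·0.7974 = 2.3143.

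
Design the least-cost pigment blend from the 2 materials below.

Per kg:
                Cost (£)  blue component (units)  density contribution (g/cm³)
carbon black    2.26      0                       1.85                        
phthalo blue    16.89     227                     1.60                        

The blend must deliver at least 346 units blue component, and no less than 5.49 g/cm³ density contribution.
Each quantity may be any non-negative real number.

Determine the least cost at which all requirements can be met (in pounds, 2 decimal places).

Treat it as an LP. Let x1 = kg of carbon black, x2 = kg of phthalo blue.
min 2.26x1 + 16.89x2 subject to:
  227x2 ≥ 346   (blue component)
  1.85x1 + 1.6x2 ≥ 5.49   (density contribution)
  x1, x2 ≥ 0.
Both inputs are positive at the optimum. There the blue component and density contribution constraints are tight.
Optimal quantities: carbon black = 1.649 kg, phthalo blue = 1.524 kg.
Cost = 2.26·1.649 + 16.89·1.524 = 29.4671.

£29.47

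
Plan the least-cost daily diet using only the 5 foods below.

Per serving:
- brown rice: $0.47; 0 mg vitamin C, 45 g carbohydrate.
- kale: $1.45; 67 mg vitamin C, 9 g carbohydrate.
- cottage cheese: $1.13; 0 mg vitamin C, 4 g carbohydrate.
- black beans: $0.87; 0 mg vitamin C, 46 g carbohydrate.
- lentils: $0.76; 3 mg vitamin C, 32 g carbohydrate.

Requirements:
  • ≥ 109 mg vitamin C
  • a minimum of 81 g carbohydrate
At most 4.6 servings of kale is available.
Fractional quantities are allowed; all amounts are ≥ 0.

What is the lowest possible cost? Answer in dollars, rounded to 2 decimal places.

$3.05

Let x1 = servings of brown rice, x2 = servings of kale, x3 = servings of cottage cheese, x4 = servings of black beans, x5 = servings of lentils.
Minimize 0.47x1 + 1.45x2 + 1.13x3 + 0.87x4 + 0.76x5 subject to:
  67x2 + 3x5 ≥ 109   (vitamin C)
  45x1 + 9x2 + 4x3 + 46x4 + 32x5 ≥ 81   (carbohydrate)
  x2 ≤ 4.6
  x1, x2, x3, x4, x5 ≥ 0.
The minimum-cost mix takes nothing from cottage cheese, black beans, lentils — only brown rice, kale. There the vitamin C and carbohydrate constraints are tight.
Solving gives x1 = 1.475, x2 = 1.627.
Hence cost = 0.47·1.475 + 1.45·1.627 = $3.0524.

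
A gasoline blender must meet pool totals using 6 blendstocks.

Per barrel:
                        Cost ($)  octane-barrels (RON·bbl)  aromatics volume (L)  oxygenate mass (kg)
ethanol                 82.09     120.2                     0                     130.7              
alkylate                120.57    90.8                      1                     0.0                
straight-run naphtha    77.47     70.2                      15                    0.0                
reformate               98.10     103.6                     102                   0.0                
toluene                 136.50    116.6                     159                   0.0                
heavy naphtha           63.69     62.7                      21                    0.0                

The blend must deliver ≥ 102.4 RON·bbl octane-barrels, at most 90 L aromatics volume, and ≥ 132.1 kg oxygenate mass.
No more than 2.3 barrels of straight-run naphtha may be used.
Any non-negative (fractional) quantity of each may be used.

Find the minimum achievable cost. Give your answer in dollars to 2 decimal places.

$82.97

Set it up as a linear program. Let x1 = barrels of ethanol, x2 = barrels of alkylate, x3 = barrels of straight-run naphtha, x4 = barrels of reformate, x5 = barrels of toluene, x6 = barrels of heavy naphtha.
Minimise 82.09x1 + 120.57x2 + 77.47x3 + 98.1x4 + 136.5x5 + 63.69x6 s.t.:
  120.2x1 + 90.8x2 + 70.2x3 + 103.6x4 + 116.6x5 + 62.7x6 ≥ 102.4   (octane-barrels)
  1x2 + 15x3 + 102x4 + 159x5 + 21x6 ≤ 90   (aromatics volume)
  130.7x1 ≥ 132.1   (oxygenate mass)
  x3 ≤ 2.3
  x1, x2, x3, x4, x5, x6 ≥ 0.
The cheapest feasible vertex uses only ethanol; alkylate, straight-run naphtha, reformate, toluene, heavy naphtha are not used. Binding constraint: oxygenate mass.
So ethanol = 1.0107 barrels.
Cost = 82.09·1.0107 = 82.9684.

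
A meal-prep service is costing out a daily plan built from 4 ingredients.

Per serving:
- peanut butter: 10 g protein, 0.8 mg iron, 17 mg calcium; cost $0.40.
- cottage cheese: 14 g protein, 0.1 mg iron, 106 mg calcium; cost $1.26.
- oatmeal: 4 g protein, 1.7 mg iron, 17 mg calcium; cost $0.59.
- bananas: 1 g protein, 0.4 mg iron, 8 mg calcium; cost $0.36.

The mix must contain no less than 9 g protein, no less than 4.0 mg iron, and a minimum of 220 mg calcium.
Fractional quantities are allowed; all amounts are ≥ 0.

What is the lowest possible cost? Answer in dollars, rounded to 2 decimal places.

$3.49

Treat it as an LP. Let x1 = servings of peanut butter, x2 = servings of cottage cheese, x3 = servings of oatmeal, x4 = servings of bananas.
Minimise 0.4x1 + 1.26x2 + 0.59x3 + 0.36x4 subject to:
  10x1 + 14x2 + 4x3 + 1x4 ≥ 9   (protein)
  0.8x1 + 0.1x2 + 1.7x3 + 0.4x4 ≥ 4   (iron)
  17x1 + 106x2 + 17x3 + 8x4 ≥ 220   (calcium)
  x1, x2, x3, x4 ≥ 0.
At the optimum only cottage cheese, oatmeal are positive (peanut butter, bananas = 0). There the iron and calcium constraints are tight.
So cottage cheese = 1.714 servings, oatmeal = 2.252 servings.
Hence cost = 1.26·1.714 + 0.59·2.252 = $3.4883.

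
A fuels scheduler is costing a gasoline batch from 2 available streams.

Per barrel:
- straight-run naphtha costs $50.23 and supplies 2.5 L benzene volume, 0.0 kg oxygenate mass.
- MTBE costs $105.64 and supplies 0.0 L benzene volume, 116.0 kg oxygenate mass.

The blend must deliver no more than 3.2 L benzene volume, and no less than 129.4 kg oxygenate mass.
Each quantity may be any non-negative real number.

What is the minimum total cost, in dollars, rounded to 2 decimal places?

This is a linear program. Let x1 = barrels of straight-run naphtha, x2 = barrels of MTBE.
min 50.23x1 + 105.64x2 with:
  2.5x1 ≤ 3.2   (benzene volume)
  116x2 ≥ 129.4   (oxygenate mass)
  x1, x2 ≥ 0.
At the optimum only MTBE is positive (straight-run naphtha = 0). Binding constraint: oxygenate mass.
Optimal quantities: MTBE = 1.1155 barrels.
Objective = 105.64·1.1155 = 117.8414.

$117.84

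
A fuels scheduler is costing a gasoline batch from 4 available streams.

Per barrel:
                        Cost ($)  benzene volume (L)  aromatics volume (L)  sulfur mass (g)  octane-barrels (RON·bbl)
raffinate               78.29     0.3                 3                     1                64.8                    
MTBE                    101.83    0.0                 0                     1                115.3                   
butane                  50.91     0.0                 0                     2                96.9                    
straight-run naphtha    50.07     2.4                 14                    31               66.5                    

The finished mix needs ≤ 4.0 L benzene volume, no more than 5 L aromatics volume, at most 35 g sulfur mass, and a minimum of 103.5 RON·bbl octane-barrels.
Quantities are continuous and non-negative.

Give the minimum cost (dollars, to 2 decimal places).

This is a linear program. Let x1 = barrels of raffinate, x2 = barrels of MTBE, x3 = barrels of butane, x4 = barrels of straight-run naphtha.
Minimise 78.29x1 + 101.83x2 + 50.91x3 + 50.07x4 s.t.:
  0.3x1 + 2.4x4 ≤ 4   (benzene volume)
  3x1 + 14x4 ≤ 5   (aromatics volume)
  1x1 + 1x2 + 2x3 + 31x4 ≤ 35   (sulfur mass)
  64.8x1 + 115.3x2 + 96.9x3 + 66.5x4 ≥ 103.5   (octane-barrels)
  x1, x2, x3, x4 ≥ 0.
The optimal basis is {butane}; raffinate, MTBE, straight-run naphtha drop out. There the octane-barrels constraint is tight.
Solving gives x3 = 1.0681.
Cost = 50.91·1.0681 = 54.3770.

$54.38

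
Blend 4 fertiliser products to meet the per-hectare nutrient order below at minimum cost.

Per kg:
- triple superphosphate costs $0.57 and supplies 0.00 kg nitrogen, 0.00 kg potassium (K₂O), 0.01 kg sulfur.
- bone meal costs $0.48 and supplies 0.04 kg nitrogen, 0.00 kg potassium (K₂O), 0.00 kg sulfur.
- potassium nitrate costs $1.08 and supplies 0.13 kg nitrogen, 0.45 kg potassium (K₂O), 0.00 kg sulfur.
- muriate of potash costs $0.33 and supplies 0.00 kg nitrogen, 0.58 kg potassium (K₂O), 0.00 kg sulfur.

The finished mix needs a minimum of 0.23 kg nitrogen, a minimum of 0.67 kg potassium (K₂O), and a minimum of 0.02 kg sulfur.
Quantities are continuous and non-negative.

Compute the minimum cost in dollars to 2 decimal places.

Treat it as an LP. Let x1 = kg of triple superphosphate, x2 = kg of bone meal, x3 = kg of potassium nitrate, x4 = kg of muriate of potash.
Minimize 0.57x1 + 0.48x2 + 1.08x3 + 0.33x4 with:
  0.04x2 + 0.13x3 ≥ 0.23   (nitrogen)
  0.45x3 + 0.58x4 ≥ 0.67   (potassium (K₂O))
  0.01x1 ≥ 0.02   (sulfur)
  x1, x2, x3, x4 ≥ 0.
At the optimum only triple superphosphate, potassium nitrate are positive (bone meal, muriate of potash = 0). There the nitrogen and sulfur constraints are tight.
So triple superphosphate = 2 kg, potassium nitrate = 1.769 kg.
Hence cost = 0.57·2 + 1.08·1.769 = $3.0505.

$3.05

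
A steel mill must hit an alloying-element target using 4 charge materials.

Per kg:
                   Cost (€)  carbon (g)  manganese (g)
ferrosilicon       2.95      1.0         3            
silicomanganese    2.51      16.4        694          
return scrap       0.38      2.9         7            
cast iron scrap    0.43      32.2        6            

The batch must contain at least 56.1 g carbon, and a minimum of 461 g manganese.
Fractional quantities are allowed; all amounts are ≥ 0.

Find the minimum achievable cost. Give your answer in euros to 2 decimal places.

Treat it as an LP. Let x1 = kg of ferrosilicon, x2 = kg of silicomanganese, x3 = kg of return scrap, x4 = kg of cast iron scrap.
Minimise 2.95x1 + 2.51x2 + 0.38x3 + 0.43x4 with:
  1x1 + 16.4x2 + 2.9x3 + 32.2x4 ≥ 56.1   (carbon)
  3x1 + 694x2 + 7x3 + 6x4 ≥ 461   (manganese)
  x1, x2, x3, x4 ≥ 0.
The optimal basis is {silicomanganese, cast iron scrap}; ferrosilicon, return scrap drop out. The carbon and manganese requirements are met with equality.
Optimal quantities: silicomanganese = 0.6521 kg, cast iron scrap = 1.41 kg.
Total cost: 2.51·0.6521 + 0.43·1.41 = 2.2431.

€2.24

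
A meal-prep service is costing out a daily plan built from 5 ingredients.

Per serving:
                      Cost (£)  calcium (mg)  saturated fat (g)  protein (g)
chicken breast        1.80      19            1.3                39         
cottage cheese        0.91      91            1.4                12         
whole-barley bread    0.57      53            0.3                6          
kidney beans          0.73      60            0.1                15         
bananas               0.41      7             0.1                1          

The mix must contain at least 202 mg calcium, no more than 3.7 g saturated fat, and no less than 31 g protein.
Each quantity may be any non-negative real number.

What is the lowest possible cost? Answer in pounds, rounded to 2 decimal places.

£2.10

This is a linear program. Let x1 = servings of chicken breast, x2 = servings of cottage cheese, x3 = servings of whole-barley bread, x4 = servings of kidney beans, x5 = servings of bananas.
Minimise 1.8x1 + 0.91x2 + 0.57x3 + 0.73x4 + 0.41x5 subject to:
  19x1 + 91x2 + 53x3 + 60x4 + 7x5 ≥ 202   (calcium)
  1.3x1 + 1.4x2 + 0.3x3 + 0.1x4 + 0.1x5 ≤ 3.7   (saturated fat)
  39x1 + 12x2 + 6x3 + 15x4 + 1x5 ≥ 31   (protein)
  x1, x2, x3, x4, x5 ≥ 0.
The cheapest feasible vertex uses only cottage cheese, kidney beans; chicken breast, whole-barley bread, bananas are not used. The calcium and protein requirements are met with equality.
So cottage cheese = 1.814 servings, kidney beans = 0.6155 servings.
Total cost: 0.91·1.814 + 0.73·0.6155 = 2.1001.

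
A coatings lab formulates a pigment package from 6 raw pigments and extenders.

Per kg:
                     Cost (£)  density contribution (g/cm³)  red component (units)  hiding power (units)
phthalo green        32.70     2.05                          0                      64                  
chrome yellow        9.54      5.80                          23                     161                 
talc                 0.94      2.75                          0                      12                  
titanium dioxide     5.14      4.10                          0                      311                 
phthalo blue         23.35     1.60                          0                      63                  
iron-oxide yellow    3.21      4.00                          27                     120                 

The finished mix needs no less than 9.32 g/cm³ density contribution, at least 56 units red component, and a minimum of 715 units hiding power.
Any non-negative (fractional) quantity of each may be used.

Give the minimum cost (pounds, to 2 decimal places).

This is a linear program. Let x1 = kg of phthalo green, x2 = kg of chrome yellow, x3 = kg of talc, x4 = kg of titanium dioxide, x5 = kg of phthalo blue, x6 = kg of iron-oxide yellow.
min 32.7x1 + 9.54x2 + 0.94x3 + 5.14x4 + 23.35x5 + 3.21x6 s.t.:
  2.05x1 + 5.8x2 + 2.75x3 + 4.1x4 + 1.6x5 + 4x6 ≥ 9.32   (density contribution)
  23x2 + 27x6 ≥ 56   (red component)
  64x1 + 161x2 + 12x3 + 311x4 + 63x5 + 120x6 ≥ 715   (hiding power)
  x1, x2, x3, x4, x5, x6 ≥ 0.
The optimal basis is {titanium dioxide, iron-oxide yellow}; phthalo green, chrome yellow, talc, phthalo blue drop out. Binding constraints: red component and hiding power.
So titanium dioxide = 1.499 kg, iron-oxide yellow = 2.074 kg.
Cost = 5.14·1.499 + 3.21·2.074 = 14.3624.

£14.36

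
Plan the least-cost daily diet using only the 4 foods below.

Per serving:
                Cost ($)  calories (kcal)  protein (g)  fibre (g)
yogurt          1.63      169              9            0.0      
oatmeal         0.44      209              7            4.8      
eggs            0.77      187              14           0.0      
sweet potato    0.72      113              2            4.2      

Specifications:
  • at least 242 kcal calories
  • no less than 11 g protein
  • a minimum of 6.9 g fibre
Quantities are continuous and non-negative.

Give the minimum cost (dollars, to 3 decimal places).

$0.684

Set it up as a linear program. Let x1 = servings of yogurt, x2 = servings of oatmeal, x3 = servings of eggs, x4 = servings of sweet potato.
Minimise 1.63x1 + 0.44x2 + 0.77x3 + 0.72x4 with:
  169x1 + 209x2 + 187x3 + 113x4 ≥ 242   (calories)
  9x1 + 7x2 + 14x3 + 2x4 ≥ 11   (protein)
  4.8x2 + 4.2x4 ≥ 6.9   (fibre)
  x1, x2, x3, x4 ≥ 0.
The cheapest feasible vertex uses only oatmeal, eggs; yogurt, sweet potato are not used. There the protein and fibre constraints are tight.
That vertex is x2 = 1.438, x3 = 0.06696.
Hence cost = 0.44·1.438 + 0.77·0.06696 = $0.68428.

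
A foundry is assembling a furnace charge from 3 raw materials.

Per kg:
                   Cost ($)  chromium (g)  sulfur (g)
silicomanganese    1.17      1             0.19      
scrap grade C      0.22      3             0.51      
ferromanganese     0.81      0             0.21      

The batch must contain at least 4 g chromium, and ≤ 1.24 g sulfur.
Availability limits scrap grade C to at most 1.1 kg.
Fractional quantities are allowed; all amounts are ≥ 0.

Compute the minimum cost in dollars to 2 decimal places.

This is a linear program. Let x1 = kg of silicomanganese, x2 = kg of scrap grade C, x3 = kg of ferromanganese.
Minimize 1.17x1 + 0.22x2 + 0.81x3 s.t.:
  1x1 + 3x2 ≥ 4   (chromium)
  0.19x1 + 0.51x2 + 0.21x3 ≤ 1.24   (sulfur)
  x2 ≤ 1.1
  x1, x2, x3 ≥ 0.
The optimal basis is {silicomanganese, scrap grade C}; ferromanganese drops out. The chromium and the scrap grade C cap requirements are met with equality.
Solving gives x1 = 0.7, x2 = 1.1.
Cost = 1.17·0.7 + 0.22·1.1 = 1.0610.

$1.06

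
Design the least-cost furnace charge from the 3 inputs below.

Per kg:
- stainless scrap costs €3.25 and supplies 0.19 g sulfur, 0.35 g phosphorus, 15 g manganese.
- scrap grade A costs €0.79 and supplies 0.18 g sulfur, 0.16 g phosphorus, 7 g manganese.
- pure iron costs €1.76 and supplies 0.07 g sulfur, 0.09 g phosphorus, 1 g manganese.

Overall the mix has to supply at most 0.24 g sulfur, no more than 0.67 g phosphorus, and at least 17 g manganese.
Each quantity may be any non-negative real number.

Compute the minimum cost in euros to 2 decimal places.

€3.49

Let x1 = kg of stainless scrap, x2 = kg of scrap grade A, x3 = kg of pure iron.
min 3.25x1 + 0.79x2 + 1.76x3 subject to:
  0.19x1 + 0.18x2 + 0.07x3 ≤ 0.24   (sulfur)
  0.35x1 + 0.16x2 + 0.09x3 ≤ 0.67   (phosphorus)
  15x1 + 7x2 + 1x3 ≥ 17   (manganese)
  x1, x2, x3 ≥ 0.
The minimum-cost mix takes nothing from pure iron — only stainless scrap, scrap grade A. The sulfur and manganese requirements are met with equality.
So stainless scrap = 1.007 kg, scrap grade A = 0.2701 kg.
Total cost: 3.25·1.007 + 0.79·0.2701 = 3.4861.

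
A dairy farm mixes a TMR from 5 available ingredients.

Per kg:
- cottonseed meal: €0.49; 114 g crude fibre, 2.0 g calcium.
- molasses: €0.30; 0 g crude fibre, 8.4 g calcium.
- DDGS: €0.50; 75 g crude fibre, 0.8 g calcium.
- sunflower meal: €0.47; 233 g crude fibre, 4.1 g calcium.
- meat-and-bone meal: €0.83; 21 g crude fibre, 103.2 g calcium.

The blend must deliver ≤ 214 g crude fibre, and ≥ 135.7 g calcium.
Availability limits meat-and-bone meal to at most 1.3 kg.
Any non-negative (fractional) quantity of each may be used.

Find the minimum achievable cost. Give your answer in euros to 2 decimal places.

€1.13

Let x1 = kg of cottonseed meal, x2 = kg of molasses, x3 = kg of DDGS, x4 = kg of sunflower meal, x5 = kg of meat-and-bone meal.
Minimise 0.49x1 + 0.3x2 + 0.5x3 + 0.47x4 + 0.83x5 with:
  114x1 + 75x3 + 233x4 + 21x5 ≤ 214   (crude fibre)
  2x1 + 8.4x2 + 0.8x3 + 4.1x4 + 103.2x5 ≥ 135.7   (calcium)
  x5 ≤ 1.3
  x1, x2, x3, x4, x5 ≥ 0.
The optimal basis is {molasses, meat-and-bone meal}; cottonseed meal, DDGS, sunflower meal drop out. Binding constraints: calcium and the meat-and-bone meal cap.
Optimal quantities: molasses = 0.1833 kg, meat-and-bone meal = 1.3 kg.
Cost = 0.3·0.1833 + 0.83·1.3 = 1.1340.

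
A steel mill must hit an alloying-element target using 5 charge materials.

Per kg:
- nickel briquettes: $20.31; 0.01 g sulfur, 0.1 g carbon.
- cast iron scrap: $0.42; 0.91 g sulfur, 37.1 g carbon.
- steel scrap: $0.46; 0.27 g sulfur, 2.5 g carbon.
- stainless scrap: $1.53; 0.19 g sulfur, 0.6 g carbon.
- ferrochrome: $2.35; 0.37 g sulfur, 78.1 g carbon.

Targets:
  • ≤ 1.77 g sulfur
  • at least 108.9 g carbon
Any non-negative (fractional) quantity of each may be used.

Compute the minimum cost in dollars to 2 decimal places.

$2.09

Let x1 = kg of nickel briquettes, x2 = kg of cast iron scrap, x3 = kg of steel scrap, x4 = kg of stainless scrap, x5 = kg of ferrochrome.
Minimise 20.31x1 + 0.42x2 + 0.46x3 + 1.53x4 + 2.35x5 subject to:
  0.01x1 + 0.91x2 + 0.27x3 + 0.19x4 + 0.37x5 ≤ 1.77   (sulfur)
  0.1x1 + 37.1x2 + 2.5x3 + 0.6x4 + 78.1x5 ≥ 108.9   (carbon)
  x1, x2, x3, x4, x5 ≥ 0.
The optimal basis is {cast iron scrap, ferrochrome}; nickel briquettes, steel scrap, stainless scrap drop out. There the sulfur and carbon constraints are tight.
Solving gives x2 = 1.708, x5 = 0.583.
Hence cost = 0.42·1.708 + 2.35·0.583 = $2.0874.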